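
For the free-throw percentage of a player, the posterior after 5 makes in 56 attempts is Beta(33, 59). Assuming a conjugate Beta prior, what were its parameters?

Beta is conjugate to the binomial likelihood: posterior = Beta(α+s, β+f).
So α = 33 − 5 = 28 and β = 59 − 51 = 8.

Beta(28, 8)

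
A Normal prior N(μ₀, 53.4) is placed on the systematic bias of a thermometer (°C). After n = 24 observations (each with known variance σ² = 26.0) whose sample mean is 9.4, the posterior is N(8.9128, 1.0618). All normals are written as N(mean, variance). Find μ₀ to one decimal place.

With known observation variance, the Normal–Normal posterior has precision τ_n = τ₀ + n/σ² and mean μ_n = (τ₀μ₀ + (n/σ²)x̄)/τ_n.
Here τ₀ = 1/53.4 = 0.018727 and τ_data = 24/26.0 = 0.923077, so τ_n = 0.941804.
Rearranging for μ₀: μ₀ = (μ_n·τ_n − τ_data·x̄)/τ₀ = (8.9128·0.941804 − 0.923077·9.4) / 0.018727 = -0.282813/0.018727 ≈ -15.1.

μ₀ = -15.1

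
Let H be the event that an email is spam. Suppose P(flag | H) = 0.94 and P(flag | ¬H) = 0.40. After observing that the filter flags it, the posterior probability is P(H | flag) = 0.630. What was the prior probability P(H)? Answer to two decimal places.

P(H) = 0.42

In odds form, posterior odds = prior odds × likelihood ratio, so prior odds = posterior odds ÷ LR.
Posterior odds = 0.630/(1−0.630) = 1.7027. LR = 0.94/0.40 = 2.3500.
Prior odds = 1.7027/2.3500 = 0.7246, so P(H) = 0.7246/(1+0.7246) ≈ 0.42.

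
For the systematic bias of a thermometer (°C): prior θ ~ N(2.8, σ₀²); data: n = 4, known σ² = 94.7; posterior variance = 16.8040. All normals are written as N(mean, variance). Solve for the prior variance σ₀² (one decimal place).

For the Normal–Normal model with known σ², precisions add: τ_n = τ₀ + n/σ².
So 1/σ₀² = 1/16.8040 − 4/94.7 = 0.059510 − 0.042239 = 0.017271.
Hence σ₀² = 1/0.017271 ≈ 57.9.

σ₀² = 57.9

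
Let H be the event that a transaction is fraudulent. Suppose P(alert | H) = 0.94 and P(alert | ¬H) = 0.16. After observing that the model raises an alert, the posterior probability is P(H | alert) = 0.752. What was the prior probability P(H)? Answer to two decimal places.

In odds form, posterior odds = prior odds × likelihood ratio, so prior odds = posterior odds ÷ LR.
Posterior odds = 0.752/(1−0.752) = 3.0323. LR = 0.94/0.16 = 5.8750.
Prior odds = 3.0323/5.8750 = 0.5161, so P(H) = 0.5161/(1+0.5161) ≈ 0.34.

P(H) = 0.34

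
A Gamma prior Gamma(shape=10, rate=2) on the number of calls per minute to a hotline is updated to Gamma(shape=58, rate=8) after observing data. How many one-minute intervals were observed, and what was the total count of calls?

A Gamma(α, β) prior (rate parametrization) on a Poisson rate with n observations summing to S gives posterior Gamma(α+S, β+n).
Matching: Σxᵢ = 58 − 10 = 48 and n = 8 − 2 = 6.

n = 6 one-minute intervals with total 48 calls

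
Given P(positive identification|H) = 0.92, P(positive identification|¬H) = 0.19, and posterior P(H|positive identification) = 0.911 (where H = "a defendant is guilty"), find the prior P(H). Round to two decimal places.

P(H) = 0.68

In odds form, posterior odds = prior odds × likelihood ratio, so prior odds = posterior odds ÷ LR.
Posterior odds = 0.911/(1−0.911) = 10.2360. LR = 0.92/0.19 = 4.8421.
Prior odds = 10.2360/4.8421 = 2.1140, so P(H) = 2.1140/(1+2.1140) ≈ 0.68.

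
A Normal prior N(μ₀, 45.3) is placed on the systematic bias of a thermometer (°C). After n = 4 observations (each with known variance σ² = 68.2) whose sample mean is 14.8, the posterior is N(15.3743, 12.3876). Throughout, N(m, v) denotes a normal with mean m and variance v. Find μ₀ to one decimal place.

The posterior mean is a precision-weighted average: μ_n = (τ₀μ₀ + τ_data·x̄)/(τ₀+τ_data), with τ₀=1/σ₀² and τ_data=n/σ².
Here τ₀ = 1/45.3 = 0.022075 and τ_data = 4/68.2 = 0.058651, so τ_n = 0.080726.
Rearranging for μ₀: μ₀ = (μ_n·τ_n − τ_data·x̄)/τ₀ = (15.3743·0.080726 − 0.058651·14.8) / 0.022075 = 0.373071/0.022075 ≈ 16.9.

μ₀ = 16.9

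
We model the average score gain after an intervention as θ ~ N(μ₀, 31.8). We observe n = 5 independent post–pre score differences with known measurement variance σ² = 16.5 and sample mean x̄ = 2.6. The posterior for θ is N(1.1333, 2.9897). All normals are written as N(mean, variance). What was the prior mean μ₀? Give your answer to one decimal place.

With known observation variance, the Normal–Normal posterior has precision τ_n = τ₀ + n/σ² and mean μ_n = (τ₀μ₀ + (n/σ²)x̄)/τ_n.
Here τ₀ = 1/31.8 = 0.031447 and τ_data = 5/16.5 = 0.303030, so τ_n = 0.334477.
Rearranging for μ₀: μ₀ = (μ_n·τ_n − τ_data·x̄)/τ₀ = (1.1333·0.334477 − 0.303030·2.6) / 0.031447 = -0.408815/0.031447 ≈ -13.0.

μ₀ = -13.0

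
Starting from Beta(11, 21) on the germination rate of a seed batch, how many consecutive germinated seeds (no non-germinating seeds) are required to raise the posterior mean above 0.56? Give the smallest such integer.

After k germinated seeds and 0 non-germinating seeds the posterior is Beta(11+k, 21), with mean (11+k)/(11+21+k).
Set (11+k)/(32+k) > 0.56 and solve: k > (0.56·32 − 11)/(1 − 0.56) = 15.727.
The smallest integer exceeding 15.727 is 16.

k = 16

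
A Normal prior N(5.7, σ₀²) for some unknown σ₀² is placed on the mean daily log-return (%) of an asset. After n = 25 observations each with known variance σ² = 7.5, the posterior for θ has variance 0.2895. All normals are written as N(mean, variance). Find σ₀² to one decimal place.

σ₀² = 8.3

Posterior precision equals prior precision plus data precision: 1/σ_n² = 1/σ₀² + n/σ².
So 1/σ₀² = 1/0.2895 − 25/7.5 = 3.454231 − 3.333333 = 0.120898.
Hence σ₀² = 1/0.120898 ≈ 8.3.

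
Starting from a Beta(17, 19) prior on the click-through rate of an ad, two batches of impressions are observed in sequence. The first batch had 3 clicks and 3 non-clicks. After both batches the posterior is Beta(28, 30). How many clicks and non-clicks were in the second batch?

8 clicks and 8 non-clicks

Because Beta–binomial updating is additive in the counts, the combined data contributed (α_post−α_prior, β_post−β_prior) successes and failures.
Total across both batches: 28−17=11 clicks, 30−19=11 non-clicks.
Subtract the first batch: 11−3=8 clicks and 11−3=8 non-clicks.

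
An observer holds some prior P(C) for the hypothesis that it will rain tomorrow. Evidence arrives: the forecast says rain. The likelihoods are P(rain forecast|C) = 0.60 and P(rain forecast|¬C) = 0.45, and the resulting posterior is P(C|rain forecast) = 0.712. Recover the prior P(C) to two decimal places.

P(C) = 0.65

In odds form, posterior odds = prior odds × likelihood ratio, so prior odds = posterior odds ÷ LR.
Posterior odds = 0.712/(1−0.712) = 2.4722. LR = 0.60/0.45 = 1.3333.
Prior odds = 2.4722/1.3333 = 1.8542, so P(C) = 1.8542/(1+1.8542) ≈ 0.65.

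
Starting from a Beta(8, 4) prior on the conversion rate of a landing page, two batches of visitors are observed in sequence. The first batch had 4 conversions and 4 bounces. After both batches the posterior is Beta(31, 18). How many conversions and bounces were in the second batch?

Because Beta–binomial updating is additive in the counts, the combined data contributed (α_post−α_prior, β_post−β_prior) successes and failures.
Total across both batches: 31−8=23 conversions, 18−4=14 bounces.
Subtract the first batch: 23−4=19 conversions and 14−4=10 bounces.

19 conversions and 10 bounces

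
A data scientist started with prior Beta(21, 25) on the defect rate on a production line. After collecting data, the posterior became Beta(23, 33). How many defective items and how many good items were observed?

Beta is conjugate to the binomial likelihood: posterior = Beta(α+s, β+f).
Match parameters: s=23−21=2, f=33−25=8.

2 defective items and 8 good items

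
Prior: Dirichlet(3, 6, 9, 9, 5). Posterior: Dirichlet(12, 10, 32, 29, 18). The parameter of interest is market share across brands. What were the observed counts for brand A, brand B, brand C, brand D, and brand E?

counts (9, 4, 23, 20, 13)

For a Dirichlet(α) prior with multinomial counts c, the posterior is Dirichlet(α + c) componentwise.
Counts are posterior − prior componentwise: 12−3=9, 10−6=4, 32−9=23, 29−9=20, 18−5=13.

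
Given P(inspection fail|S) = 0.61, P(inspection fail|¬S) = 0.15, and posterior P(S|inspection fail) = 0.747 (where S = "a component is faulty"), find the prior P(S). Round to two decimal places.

P(S) = 0.42

In odds form, posterior odds = prior odds × likelihood ratio, so prior odds = posterior odds ÷ LR.
Posterior odds = 0.747/(1−0.747) = 2.9526. LR = 0.61/0.15 = 4.0667.
Prior odds = 2.9526/4.0667 = 0.7260, so P(S) = 0.7260/(1+0.7260) ≈ 0.42.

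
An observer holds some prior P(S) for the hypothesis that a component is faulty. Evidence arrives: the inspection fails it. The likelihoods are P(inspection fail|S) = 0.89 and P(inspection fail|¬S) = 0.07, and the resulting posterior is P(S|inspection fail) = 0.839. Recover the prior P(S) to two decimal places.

P(S) = 0.29

In odds form, posterior odds = prior odds × likelihood ratio, so prior odds = posterior odds ÷ LR.
Posterior odds = 0.839/(1−0.839) = 5.2112. LR = 0.89/0.07 = 12.7143.
Prior odds = 5.2112/12.7143 = 0.4099, so P(S) = 0.4099/(1+0.4099) ≈ 0.29.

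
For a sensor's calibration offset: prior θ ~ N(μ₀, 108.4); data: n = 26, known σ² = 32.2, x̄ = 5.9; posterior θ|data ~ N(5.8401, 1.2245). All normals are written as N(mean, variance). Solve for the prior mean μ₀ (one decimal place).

μ₀ = 0.6

With known observation variance, the Normal–Normal posterior has precision τ_n = τ₀ + n/σ² and mean μ_n = (τ₀μ₀ + (n/σ²)x̄)/τ_n.
Here τ₀ = 1/108.4 = 0.009225 and τ_data = 26/32.2 = 0.807453, so τ_n = 0.816678.
Rearranging for μ₀: μ₀ = (μ_n·τ_n − τ_data·x̄)/τ₀ = (5.8401·0.816678 − 0.807453·5.9) / 0.009225 = 0.005508/0.009225 ≈ 0.6.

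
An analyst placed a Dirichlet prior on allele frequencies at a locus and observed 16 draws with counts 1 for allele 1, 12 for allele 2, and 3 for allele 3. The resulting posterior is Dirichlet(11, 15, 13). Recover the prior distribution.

For a Dirichlet(α) prior with multinomial counts c, the posterior is Dirichlet(α + c) componentwise.
Subtract each count from the matching posterior parameter: 11−1=10, 15−12=3, 13−3=10.

Dirichlet(10, 3, 10)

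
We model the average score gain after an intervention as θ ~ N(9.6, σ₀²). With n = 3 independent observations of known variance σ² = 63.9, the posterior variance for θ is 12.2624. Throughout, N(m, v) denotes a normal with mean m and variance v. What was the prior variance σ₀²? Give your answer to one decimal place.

σ₀² = 28.9

For the Normal–Normal model with known σ², precisions add: τ_n = τ₀ + n/σ².
So 1/σ₀² = 1/12.2624 − 3/63.9 = 0.081550 − 0.046948 = 0.034602.
Hence σ₀² = 1/0.034602 ≈ 28.9.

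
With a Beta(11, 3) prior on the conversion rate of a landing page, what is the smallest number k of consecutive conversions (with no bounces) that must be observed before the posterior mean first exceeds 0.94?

After k conversions and 0 bounces the posterior is Beta(11+k, 3), with mean (11+k)/(11+3+k).
Set (11+k)/(14+k) > 0.94 and solve: k > (0.94·14 − 11)/(1 − 0.94) = 36.000.
The smallest integer exceeding 36.000 is 37.

k = 37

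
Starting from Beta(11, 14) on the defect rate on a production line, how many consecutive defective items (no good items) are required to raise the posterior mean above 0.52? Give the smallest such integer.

k = 5

After k defective items and 0 good items the posterior is Beta(11+k, 14), with mean (11+k)/(11+14+k).
Set (11+k)/(25+k) > 0.52 and solve: k > (0.52·25 − 11)/(1 − 0.52) = 4.167.
The smallest integer exceeding 4.167 is 5, and checking k=5: (16)/(30) = 0.5333 > 0.52.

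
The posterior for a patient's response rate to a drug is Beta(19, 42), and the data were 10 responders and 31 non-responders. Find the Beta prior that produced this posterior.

Beta(9, 11)

Beta is conjugate to the binomial likelihood: posterior = Beta(a+s, b+f).
So a = 19 − 10 = 9 and b = 42 − 31 = 11.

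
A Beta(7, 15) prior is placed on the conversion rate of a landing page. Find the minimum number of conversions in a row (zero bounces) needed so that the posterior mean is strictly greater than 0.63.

After k conversions and 0 bounces the posterior is Beta(7+k, 15), with mean (7+k)/(7+15+k).
Set (7+k)/(22+k) > 0.63 and solve: k > (0.63·22 − 7)/(1 − 0.63) = 18.541.
The smallest integer exceeding 18.541 is 19.

k = 19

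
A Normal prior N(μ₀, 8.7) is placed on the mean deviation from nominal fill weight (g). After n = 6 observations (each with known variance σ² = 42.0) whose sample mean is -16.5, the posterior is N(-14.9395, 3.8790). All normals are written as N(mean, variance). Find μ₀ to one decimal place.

With known observation variance, the Normal–Normal posterior has precision τ_n = τ₀ + n/σ² and mean μ_n = (τ₀μ₀ + (n/σ²)x̄)/τ_n.
Here τ₀ = 1/8.7 = 0.114943 and τ_data = 6/42.0 = 0.142857, so τ_n = 0.257800.
Rearranging for μ₀: μ₀ = (μ_n·τ_n − τ_data·x̄)/τ₀ = (-14.9395·0.257800 − 0.142857·-16.5) / 0.114943 = -1.494263/0.114943 ≈ -13.0.

μ₀ = -13.0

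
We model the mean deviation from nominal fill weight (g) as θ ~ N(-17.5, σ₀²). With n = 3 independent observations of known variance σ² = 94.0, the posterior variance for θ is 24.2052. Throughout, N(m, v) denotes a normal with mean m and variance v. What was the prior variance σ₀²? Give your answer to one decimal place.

Posterior precision equals prior precision plus data precision: 1/σ_n² = 1/σ₀² + n/σ².
So 1/σ₀² = 1/24.2052 − 3/94.0 = 0.041313 − 0.031915 = 0.009398.
Hence σ₀² = 1/0.009398 ≈ 106.4.

σ₀² = 106.4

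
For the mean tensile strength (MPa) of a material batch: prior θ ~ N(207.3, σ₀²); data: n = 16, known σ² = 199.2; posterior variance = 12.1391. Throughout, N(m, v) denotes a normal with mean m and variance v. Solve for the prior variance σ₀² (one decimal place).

For the Normal–Normal model with known σ², precisions add: τ_n = τ₀ + n/σ².
So 1/σ₀² = 1/12.1391 − 16/199.2 = 0.082378 − 0.080321 = 0.002057.
Hence σ₀² = 1/0.002057 ≈ 486.1.

σ₀² = 486.1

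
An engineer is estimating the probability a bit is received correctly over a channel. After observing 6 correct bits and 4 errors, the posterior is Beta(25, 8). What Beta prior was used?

Beta(19, 4)

Under Beta–binomial conjugacy the posterior parameters are (a+s, b+f).
So a = 25 − 6 = 19 and b = 8 − 4 = 4.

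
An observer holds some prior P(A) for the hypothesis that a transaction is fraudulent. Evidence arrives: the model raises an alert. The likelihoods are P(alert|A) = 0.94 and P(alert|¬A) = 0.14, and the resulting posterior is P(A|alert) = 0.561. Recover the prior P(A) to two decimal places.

Bayes' rule in odds form gives O(A|E) = O(A)·[P(E|A)/P(E|¬A)], hence O(A) = O(A|E)/LR.
Posterior odds = 0.561/(1−0.561) = 1.2779. LR = 0.94/0.14 = 6.7143.
Prior odds = 1.2779/6.7143 = 0.1903, so P(A) = 0.1903/(1+0.1903) ≈ 0.16.

P(A) = 0.16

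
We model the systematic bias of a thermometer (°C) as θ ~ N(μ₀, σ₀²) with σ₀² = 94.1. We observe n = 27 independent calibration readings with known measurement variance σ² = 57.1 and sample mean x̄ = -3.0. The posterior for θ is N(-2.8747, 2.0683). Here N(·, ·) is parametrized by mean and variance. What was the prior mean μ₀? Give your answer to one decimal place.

μ₀ = 2.7

With known observation variance, the Normal–Normal posterior has precision τ_n = τ₀ + n/σ² and mean μ_n = (τ₀μ₀ + (n/σ²)x̄)/τ_n.
Here τ₀ = 1/94.1 = 0.010627 and τ_data = 27/57.1 = 0.472855, so τ_n = 0.483482.
Rearranging for μ₀: μ₀ = (μ_n·τ_n − τ_data·x̄)/τ₀ = (-2.8747·0.483482 − 0.472855·-3.0) / 0.010627 = 0.028699/0.010627 ≈ 2.7.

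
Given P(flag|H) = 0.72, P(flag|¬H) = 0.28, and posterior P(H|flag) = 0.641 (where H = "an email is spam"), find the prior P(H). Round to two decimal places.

P(H) = 0.41

Bayes' rule in odds form gives O(H|E) = O(H)·[P(E|H)/P(E|¬H)], hence O(H) = O(H|E)/LR.
Posterior odds = 0.641/(1−0.641) = 1.7855. LR = 0.72/0.28 = 2.5714.
Prior odds = 1.7855/2.5714 = 0.6944, so P(H) = 0.6944/(1+0.6944) ≈ 0.41.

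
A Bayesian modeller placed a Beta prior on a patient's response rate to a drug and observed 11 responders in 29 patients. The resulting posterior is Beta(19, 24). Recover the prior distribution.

Beta(8, 6)

A Beta(α, β) prior with s successes and f failures in binomial data gives a Beta(α+s, β+f) posterior.
So α = 19 − 11 = 8 and β = 24 − 18 = 6.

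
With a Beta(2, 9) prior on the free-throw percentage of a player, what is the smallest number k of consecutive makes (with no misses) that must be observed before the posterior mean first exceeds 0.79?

After k makes and 0 misses the posterior is Beta(2+k, 9), with mean (2+k)/(2+9+k).
Set (2+k)/(11+k) > 0.79 and solve: k > (0.79·11 − 2)/(1 − 0.79) = 31.857.
The smallest integer exceeding 31.857 is 32, and checking k=32: (34)/(43) = 0.7907 > 0.79.

k = 32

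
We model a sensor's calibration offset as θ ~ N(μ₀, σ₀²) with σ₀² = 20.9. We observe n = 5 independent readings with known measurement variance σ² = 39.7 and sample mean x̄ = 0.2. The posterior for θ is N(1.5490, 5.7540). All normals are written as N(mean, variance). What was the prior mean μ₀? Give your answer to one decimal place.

μ₀ = 5.1

With known observation variance, the Normal–Normal posterior has precision τ_n = τ₀ + n/σ² and mean μ_n = (τ₀μ₀ + (n/σ²)x̄)/τ_n.
Here τ₀ = 1/20.9 = 0.047847 and τ_data = 5/39.7 = 0.125945, so τ_n = 0.173792.
Rearranging for μ₀: μ₀ = (μ_n·τ_n − τ_data·x̄)/τ₀ = (1.5490·0.173792 − 0.125945·0.2) / 0.047847 = 0.244015/0.047847 ≈ 5.1.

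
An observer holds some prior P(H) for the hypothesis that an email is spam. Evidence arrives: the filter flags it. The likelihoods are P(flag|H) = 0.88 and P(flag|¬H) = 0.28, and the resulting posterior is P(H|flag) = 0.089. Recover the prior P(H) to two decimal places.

In odds form, posterior odds = prior odds × likelihood ratio, so prior odds = posterior odds ÷ LR.
Posterior odds = 0.089/(1−0.089) = 0.0977. LR = 0.88/0.28 = 3.1429.
Prior odds = 0.0977/3.1429 = 0.0311, so P(H) = 0.0311/(1+0.0311) ≈ 0.03.

P(H) = 0.03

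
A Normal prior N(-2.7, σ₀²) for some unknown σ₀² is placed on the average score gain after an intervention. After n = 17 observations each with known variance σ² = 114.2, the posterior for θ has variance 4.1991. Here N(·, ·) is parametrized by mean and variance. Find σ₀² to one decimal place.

Posterior precision equals prior precision plus data precision: 1/σ_n² = 1/σ₀² + n/σ².
So 1/σ₀² = 1/4.1991 − 17/114.2 = 0.238146 − 0.148862 = 0.089284.
Hence σ₀² = 1/0.089284 ≈ 11.2.

σ₀² = 11.2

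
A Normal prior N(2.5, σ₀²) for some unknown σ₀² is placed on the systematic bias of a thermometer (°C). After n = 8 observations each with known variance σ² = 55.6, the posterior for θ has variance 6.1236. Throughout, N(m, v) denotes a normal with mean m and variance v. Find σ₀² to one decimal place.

σ₀² = 51.5

Posterior precision equals prior precision plus data precision: 1/σ_n² = 1/σ₀² + n/σ².
So 1/σ₀² = 1/6.1236 − 8/55.6 = 0.163303 − 0.143885 = 0.019418.
Hence σ₀² = 1/0.019418 ≈ 51.5.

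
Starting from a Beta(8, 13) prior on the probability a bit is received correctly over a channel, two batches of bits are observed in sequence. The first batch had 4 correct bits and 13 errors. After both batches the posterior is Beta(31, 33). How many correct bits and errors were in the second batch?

19 correct bits and 7 errors

Because Beta–binomial updating is additive in the counts, the combined data contributed (α_post−α_prior, β_post−β_prior) successes and failures.
Total across both batches: 31−8=23 correct bits, 33−13=20 errors.
Subtract the first batch: 23−4=19 correct bits and 20−13=7 errors.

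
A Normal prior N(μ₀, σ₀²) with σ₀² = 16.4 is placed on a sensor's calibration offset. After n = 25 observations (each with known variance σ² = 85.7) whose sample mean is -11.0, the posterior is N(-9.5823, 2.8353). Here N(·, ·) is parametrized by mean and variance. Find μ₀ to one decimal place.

μ₀ = -2.8

With known observation variance, the Normal–Normal posterior has precision τ_n = τ₀ + n/σ² and mean μ_n = (τ₀μ₀ + (n/σ²)x̄)/τ_n.
Here τ₀ = 1/16.4 = 0.060976 and τ_data = 25/85.7 = 0.291715, so τ_n = 0.352691.
Rearranging for μ₀: μ₀ = (μ_n·τ_n − τ_data·x̄)/τ₀ = (-9.5823·0.352691 − 0.291715·-11.0) / 0.060976 = -0.170726/0.060976 ≈ -2.8.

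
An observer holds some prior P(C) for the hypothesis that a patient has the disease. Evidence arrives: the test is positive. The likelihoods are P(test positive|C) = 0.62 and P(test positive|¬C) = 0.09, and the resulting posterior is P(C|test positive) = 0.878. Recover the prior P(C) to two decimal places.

Bayes' rule in odds form gives O(C|E) = O(C)·[P(E|C)/P(E|¬C)], hence O(C) = O(C|E)/LR.
Posterior odds = 0.878/(1−0.878) = 7.1967. LR = 0.62/0.09 = 6.8889.
Prior odds = 7.1967/6.8889 = 1.0447, so P(C) = 1.0447/(1+1.0447) ≈ 0.51.

P(C) = 0.51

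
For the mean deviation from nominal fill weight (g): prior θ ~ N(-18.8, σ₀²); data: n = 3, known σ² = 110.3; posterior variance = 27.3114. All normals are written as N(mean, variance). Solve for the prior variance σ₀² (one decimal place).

For the Normal–Normal model with known σ², precisions add: τ_n = τ₀ + n/σ².
So 1/σ₀² = 1/27.3114 − 3/110.3 = 0.036615 − 0.027199 = 0.009416.
Hence σ₀² = 1/0.009416 ≈ 106.2.

σ₀² = 106.2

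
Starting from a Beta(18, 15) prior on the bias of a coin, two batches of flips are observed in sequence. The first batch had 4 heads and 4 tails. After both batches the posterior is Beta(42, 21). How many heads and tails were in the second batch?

20 heads and 2 tails

Sequential conjugate updates are equivalent to a single update on the pooled data, so total successes = posterior α − prior α and total failures = posterior β − prior β.
Total across both batches: 42−18=24 heads, 21−15=6 tails.
Subtract the first batch: 24−4=20 heads and 6−4=2 tails.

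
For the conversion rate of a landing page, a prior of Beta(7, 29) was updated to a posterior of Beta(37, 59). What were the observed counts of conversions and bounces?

Under Beta–binomial conjugacy the posterior parameters are (α+s, β+f).
Match parameters: s=37−7=30, f=59−29=30.

30 conversions and 30 bounces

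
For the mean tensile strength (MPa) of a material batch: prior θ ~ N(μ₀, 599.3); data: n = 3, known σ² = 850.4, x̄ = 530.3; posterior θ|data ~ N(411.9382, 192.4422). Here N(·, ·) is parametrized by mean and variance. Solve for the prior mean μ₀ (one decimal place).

The posterior mean is a precision-weighted average: μ_n = (τ₀μ₀ + τ_data·x̄)/(τ₀+τ_data), with τ₀=1/σ₀² and τ_data=n/σ².
Here τ₀ = 1/599.3 = 0.001669 and τ_data = 3/850.4 = 0.003528, so τ_n = 0.005197.
Rearranging for μ₀: μ₀ = (μ_n·τ_n − τ_data·x̄)/τ₀ = (411.9382·0.005197 − 0.003528·530.3) / 0.001669 = 0.269944/0.001669 ≈ 161.7.

μ₀ = 161.7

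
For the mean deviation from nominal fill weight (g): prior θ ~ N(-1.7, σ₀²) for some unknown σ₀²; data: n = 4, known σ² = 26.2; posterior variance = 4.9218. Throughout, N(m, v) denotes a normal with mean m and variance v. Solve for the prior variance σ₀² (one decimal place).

For the Normal–Normal model with known σ², precisions add: τ_n = τ₀ + n/σ².
So 1/σ₀² = 1/4.9218 − 4/26.2 = 0.203178 − 0.152672 = 0.050506.
Hence σ₀² = 1/0.050506 ≈ 19.8.

σ₀² = 19.8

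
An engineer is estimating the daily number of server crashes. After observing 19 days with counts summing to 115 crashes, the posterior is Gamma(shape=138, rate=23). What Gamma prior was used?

Gamma–Poisson conjugacy: posterior shape = α + Σxᵢ, posterior rate = β + n.
So α = 138 − 115 = 23 and β = 23 − 19 = 4.

Gamma(shape=23, rate=4)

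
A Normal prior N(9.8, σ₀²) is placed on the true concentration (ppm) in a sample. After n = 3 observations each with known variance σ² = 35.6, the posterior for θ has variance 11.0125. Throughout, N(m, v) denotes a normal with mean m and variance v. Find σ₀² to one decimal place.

σ₀² = 153.0

Posterior precision equals prior precision plus data precision: 1/σ_n² = 1/σ₀² + n/σ².
So 1/σ₀² = 1/11.0125 − 3/35.6 = 0.090806 − 0.084270 = 0.006536.
Hence σ₀² = 1/0.006536 ≈ 153.0.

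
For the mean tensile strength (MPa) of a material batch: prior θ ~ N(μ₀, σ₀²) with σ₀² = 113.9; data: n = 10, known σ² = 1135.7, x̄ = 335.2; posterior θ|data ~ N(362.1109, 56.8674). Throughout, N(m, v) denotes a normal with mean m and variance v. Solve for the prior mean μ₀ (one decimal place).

μ₀ = 389.1

The posterior mean is a precision-weighted average: μ_n = (τ₀μ₀ + τ_data·x̄)/(τ₀+τ_data), with τ₀=1/σ₀² and τ_data=n/σ².
Here τ₀ = 1/113.9 = 0.008780 and τ_data = 10/1135.7 = 0.008805, so τ_n = 0.017585.
Rearranging for μ₀: μ₀ = (μ_n·τ_n − τ_data·x̄)/τ₀ = (362.1109·0.017585 − 0.008805·335.2) / 0.008780 = 3.416284/0.008780 ≈ 389.1.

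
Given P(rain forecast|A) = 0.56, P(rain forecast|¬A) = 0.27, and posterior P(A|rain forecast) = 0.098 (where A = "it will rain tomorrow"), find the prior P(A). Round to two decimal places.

P(A) = 0.05

In odds form, posterior odds = prior odds × likelihood ratio, so prior odds = posterior odds ÷ LR.
Posterior odds = 0.098/(1−0.098) = 0.1086. LR = 0.56/0.27 = 2.0741.
Prior odds = 0.1086/2.0741 = 0.0524, so P(A) = 0.0524/(1+0.0524) ≈ 0.05.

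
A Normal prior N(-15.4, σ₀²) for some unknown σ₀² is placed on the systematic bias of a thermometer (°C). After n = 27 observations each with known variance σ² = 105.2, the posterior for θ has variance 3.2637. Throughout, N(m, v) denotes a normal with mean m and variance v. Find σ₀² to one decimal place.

σ₀² = 20.1

For the Normal–Normal model with known σ², precisions add: τ_n = τ₀ + n/σ².
So 1/σ₀² = 1/3.2637 − 27/105.2 = 0.306401 − 0.256654 = 0.049747.
Hence σ₀² = 1/0.049747 ≈ 20.1.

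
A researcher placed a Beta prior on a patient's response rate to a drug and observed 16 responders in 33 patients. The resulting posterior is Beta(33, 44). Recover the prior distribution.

Beta(17, 27)

Beta is conjugate to the binomial likelihood: posterior = Beta(a+s, b+f).
So a = 33 − 16 = 17 and b = 44 − 17 = 27.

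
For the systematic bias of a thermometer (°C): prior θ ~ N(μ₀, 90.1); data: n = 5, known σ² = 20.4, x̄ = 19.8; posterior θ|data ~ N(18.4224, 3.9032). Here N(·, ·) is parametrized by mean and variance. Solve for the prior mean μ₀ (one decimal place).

μ₀ = -12.0

With known observation variance, the Normal–Normal posterior has precision τ_n = τ₀ + n/σ² and mean μ_n = (τ₀μ₀ + (n/σ²)x̄)/τ_n.
Here τ₀ = 1/90.1 = 0.011099 and τ_data = 5/20.4 = 0.245098, so τ_n = 0.256197.
Rearranging for μ₀: μ₀ = (μ_n·τ_n − τ_data·x̄)/τ₀ = (18.4224·0.256197 − 0.245098·19.8) / 0.011099 = -0.133177/0.011099 ≈ -12.0.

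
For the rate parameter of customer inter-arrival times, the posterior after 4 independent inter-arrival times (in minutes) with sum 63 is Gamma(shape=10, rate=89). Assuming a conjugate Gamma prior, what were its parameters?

Gamma(shape=6, rate=26)

Gamma–exponential conjugacy: posterior shape = α + n, posterior rate = β + Σtᵢ.
So α = 10 − 4 = 6 and β = 89 − 63 = 26.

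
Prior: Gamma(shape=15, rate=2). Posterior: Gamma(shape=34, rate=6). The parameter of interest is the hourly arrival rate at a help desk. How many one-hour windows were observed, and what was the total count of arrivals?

n = 4 one-hour windows with total 19 arrivals

Gamma–Poisson conjugacy: posterior shape = α + Σxᵢ, posterior rate = β + n.
Matching: Σxᵢ = 34 − 15 = 19 and n = 6 − 2 = 4.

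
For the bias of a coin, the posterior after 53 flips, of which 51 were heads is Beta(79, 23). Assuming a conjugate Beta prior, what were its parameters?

Beta(28, 21)

Under Beta–binomial conjugacy the posterior parameters are (α+s, β+f).
So α = 79 − 51 = 28 and β = 23 − 2 = 21.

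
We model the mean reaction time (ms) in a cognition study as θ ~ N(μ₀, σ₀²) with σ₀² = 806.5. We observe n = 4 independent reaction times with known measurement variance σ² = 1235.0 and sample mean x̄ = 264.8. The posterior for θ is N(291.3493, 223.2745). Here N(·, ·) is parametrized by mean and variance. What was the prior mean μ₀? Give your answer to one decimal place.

With known observation variance, the Normal–Normal posterior has precision τ_n = τ₀ + n/σ² and mean μ_n = (τ₀μ₀ + (n/σ²)x̄)/τ_n.
Here τ₀ = 1/806.5 = 0.001240 and τ_data = 4/1235.0 = 0.003239, so τ_n = 0.004479.
Rearranging for μ₀: μ₀ = (μ_n·τ_n − τ_data·x̄)/τ₀ = (291.3493·0.004479 − 0.003239·264.8) / 0.001240 = 0.447266/0.001240 ≈ 360.7.

μ₀ = 360.7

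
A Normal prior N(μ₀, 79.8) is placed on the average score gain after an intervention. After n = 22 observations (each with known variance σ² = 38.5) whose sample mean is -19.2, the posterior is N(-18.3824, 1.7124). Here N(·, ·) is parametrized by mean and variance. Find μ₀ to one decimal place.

The posterior mean is a precision-weighted average: μ_n = (τ₀μ₀ + τ_data·x̄)/(τ₀+τ_data), with τ₀=1/σ₀² and τ_data=n/σ².
Here τ₀ = 1/79.8 = 0.012531 and τ_data = 22/38.5 = 0.571429, so τ_n = 0.583960.
Rearranging for μ₀: μ₀ = (μ_n·τ_n − τ_data·x̄)/τ₀ = (-18.3824·0.583960 − 0.571429·-19.2) / 0.012531 = 0.236850/0.012531 ≈ 18.9.

μ₀ = 18.9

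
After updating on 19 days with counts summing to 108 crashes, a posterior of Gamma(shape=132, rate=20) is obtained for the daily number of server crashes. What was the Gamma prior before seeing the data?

Gamma–Poisson conjugacy: posterior shape = α + Σxᵢ, posterior rate = β + n.
So α = 132 − 108 = 24 and β = 20 − 19 = 1.

Gamma(shape=24, rate=1)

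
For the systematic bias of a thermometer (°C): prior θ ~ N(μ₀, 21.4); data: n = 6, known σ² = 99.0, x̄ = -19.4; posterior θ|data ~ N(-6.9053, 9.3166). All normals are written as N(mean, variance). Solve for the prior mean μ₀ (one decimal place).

μ₀ = 9.3

With known observation variance, the Normal–Normal posterior has precision τ_n = τ₀ + n/σ² and mean μ_n = (τ₀μ₀ + (n/σ²)x̄)/τ_n.
Here τ₀ = 1/21.4 = 0.046729 and τ_data = 6/99.0 = 0.060606, so τ_n = 0.107335.
Rearranging for μ₀: μ₀ = (μ_n·τ_n − τ_data·x̄)/τ₀ = (-6.9053·0.107335 − 0.060606·-19.4) / 0.046729 = 0.434576/0.046729 ≈ 9.3.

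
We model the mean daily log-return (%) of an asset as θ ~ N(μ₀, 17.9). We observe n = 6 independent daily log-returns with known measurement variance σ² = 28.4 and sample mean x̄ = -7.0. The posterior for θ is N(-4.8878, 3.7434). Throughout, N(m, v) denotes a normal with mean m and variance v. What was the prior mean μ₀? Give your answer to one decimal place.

μ₀ = 3.1

With known observation variance, the Normal–Normal posterior has precision τ_n = τ₀ + n/σ² and mean μ_n = (τ₀μ₀ + (n/σ²)x̄)/τ_n.
Here τ₀ = 1/17.9 = 0.055866 and τ_data = 6/28.4 = 0.211268, so τ_n = 0.267134.
Rearranging for μ₀: μ₀ = (μ_n·τ_n − τ_data·x̄)/τ₀ = (-4.8878·0.267134 − 0.211268·-7.0) / 0.055866 = 0.173178/0.055866 ≈ 3.1.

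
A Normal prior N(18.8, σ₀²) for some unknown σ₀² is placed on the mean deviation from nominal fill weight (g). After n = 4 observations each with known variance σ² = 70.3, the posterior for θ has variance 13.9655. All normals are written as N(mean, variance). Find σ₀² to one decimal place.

For the Normal–Normal model with known σ², precisions add: τ_n = τ₀ + n/σ².
So 1/σ₀² = 1/13.9655 − 4/70.3 = 0.071605 − 0.056899 = 0.014706.
Hence σ₀² = 1/0.014706 ≈ 68.0.

σ₀² = 68.0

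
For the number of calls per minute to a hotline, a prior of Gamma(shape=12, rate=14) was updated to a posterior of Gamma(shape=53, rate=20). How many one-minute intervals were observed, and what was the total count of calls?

Gamma–Poisson conjugacy: posterior shape = α + Σxᵢ, posterior rate = β + n.
Matching: Σxᵢ = 53 − 12 = 41 and n = 20 − 14 = 6.

n = 6 one-minute intervals with total 41 calls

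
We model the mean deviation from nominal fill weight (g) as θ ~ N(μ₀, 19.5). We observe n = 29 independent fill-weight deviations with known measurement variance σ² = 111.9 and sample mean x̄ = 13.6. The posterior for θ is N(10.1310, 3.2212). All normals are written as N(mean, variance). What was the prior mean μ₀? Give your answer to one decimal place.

μ₀ = -7.4

With known observation variance, the Normal–Normal posterior has precision τ_n = τ₀ + n/σ² and mean μ_n = (τ₀μ₀ + (n/σ²)x̄)/τ_n.
Here τ₀ = 1/19.5 = 0.051282 and τ_data = 29/111.9 = 0.259160, so τ_n = 0.310442.
Rearranging for μ₀: μ₀ = (μ_n·τ_n − τ_data·x̄)/τ₀ = (10.1310·0.310442 − 0.259160·13.6) / 0.051282 = -0.379488/0.051282 ≈ -7.4.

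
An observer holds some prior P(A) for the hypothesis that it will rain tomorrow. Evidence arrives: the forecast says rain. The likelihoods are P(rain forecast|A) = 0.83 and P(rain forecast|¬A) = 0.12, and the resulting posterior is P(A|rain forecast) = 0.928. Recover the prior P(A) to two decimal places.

P(A) = 0.65

Bayes' rule in odds form gives O(A|E) = O(A)·[P(E|A)/P(E|¬A)], hence O(A) = O(A|E)/LR.
Posterior odds = 0.928/(1−0.928) = 12.8889. LR = 0.83/0.12 = 6.9167.
Prior odds = 12.8889/6.9167 = 1.8634, so P(A) = 1.8634/(1+1.8634) ≈ 0.65.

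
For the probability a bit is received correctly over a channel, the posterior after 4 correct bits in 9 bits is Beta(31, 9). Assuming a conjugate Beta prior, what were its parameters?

Under Beta–binomial conjugacy the posterior parameters are (a+s, b+f).
Subtract the data counts: 31−4=27, 9−5=4.

Beta(27, 4)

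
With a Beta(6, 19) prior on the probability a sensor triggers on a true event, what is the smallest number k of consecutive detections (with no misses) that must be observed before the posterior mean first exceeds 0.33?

k = 4

After k detections and 0 misses the posterior is Beta(6+k, 19), with mean (6+k)/(6+19+k).
Set (6+k)/(25+k) > 0.33 and solve: k > (0.33·25 − 6)/(1 − 0.33) = 3.358.
The smallest integer exceeding 3.358 is 4.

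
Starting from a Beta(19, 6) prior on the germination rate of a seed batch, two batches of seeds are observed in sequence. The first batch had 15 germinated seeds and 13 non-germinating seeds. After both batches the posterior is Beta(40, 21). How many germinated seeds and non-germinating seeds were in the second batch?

6 germinated seeds and 2 non-germinating seeds

Because Beta–binomial updating is additive in the counts, the combined data contributed (α_post−α_prior, β_post−β_prior) successes and failures.
Total across both batches: 40−19=21 germinated seeds, 21−6=15 non-germinating seeds.
Subtract the first batch: 21−15=6 germinated seeds and 15−13=2 non-germinating seeds.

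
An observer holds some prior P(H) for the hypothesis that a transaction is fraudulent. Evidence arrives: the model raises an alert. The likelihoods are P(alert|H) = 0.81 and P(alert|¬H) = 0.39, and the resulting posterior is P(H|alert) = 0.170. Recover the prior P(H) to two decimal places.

P(H) = 0.09

In odds form, posterior odds = prior odds × likelihood ratio, so prior odds = posterior odds ÷ LR.
Posterior odds = 0.170/(1−0.170) = 0.2048. LR = 0.81/0.39 = 2.0769.
Prior odds = 0.2048/2.0769 = 0.0986, so P(H) = 0.0986/(1+0.0986) ≈ 0.09.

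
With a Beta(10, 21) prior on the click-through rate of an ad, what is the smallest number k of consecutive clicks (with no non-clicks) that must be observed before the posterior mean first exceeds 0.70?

k = 40

After k clicks and 0 non-clicks the posterior is Beta(10+k, 21), with mean (10+k)/(10+21+k).
Set (10+k)/(31+k) > 0.70 and solve: k > (0.70·31 − 10)/(1 − 0.70) = 39.000.
The smallest integer exceeding 39.000 is 40.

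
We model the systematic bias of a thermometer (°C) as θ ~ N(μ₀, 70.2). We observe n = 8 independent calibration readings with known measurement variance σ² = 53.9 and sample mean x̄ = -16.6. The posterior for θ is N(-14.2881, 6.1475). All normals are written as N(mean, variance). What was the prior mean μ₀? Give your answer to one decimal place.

μ₀ = 9.8

With known observation variance, the Normal–Normal posterior has precision τ_n = τ₀ + n/σ² and mean μ_n = (τ₀μ₀ + (n/σ²)x̄)/τ_n.
Here τ₀ = 1/70.2 = 0.014245 and τ_data = 8/53.9 = 0.148423, so τ_n = 0.162668.
Rearranging for μ₀: μ₀ = (μ_n·τ_n − τ_data·x̄)/τ₀ = (-14.2881·0.162668 − 0.148423·-16.6) / 0.014245 = 0.139605/0.014245 ≈ 9.8.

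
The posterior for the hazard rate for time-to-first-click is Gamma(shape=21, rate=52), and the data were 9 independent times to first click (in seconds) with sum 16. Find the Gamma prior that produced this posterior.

Gamma(shape=12, rate=36)

For an exponential likelihood with a Gamma(α, β) prior on the rate, n observations with total T give posterior Gamma(α+n, β+T).
So α = 21 − 9 = 12 and β = 52 − 16 = 36.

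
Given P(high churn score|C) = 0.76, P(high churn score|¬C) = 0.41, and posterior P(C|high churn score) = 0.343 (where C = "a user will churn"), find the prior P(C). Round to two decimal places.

Bayes' rule in odds form gives O(C|E) = O(C)·[P(E|C)/P(E|¬C)], hence O(C) = O(C|E)/LR.
Posterior odds = 0.343/(1−0.343) = 0.5221. LR = 0.76/0.41 = 1.8537.
Prior odds = 0.5221/1.8537 = 0.2817, so P(C) = 0.2817/(1+0.2817) ≈ 0.22.

P(C) = 0.22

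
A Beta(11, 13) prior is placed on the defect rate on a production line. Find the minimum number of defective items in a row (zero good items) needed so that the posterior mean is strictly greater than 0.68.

k = 17

After k defective items and 0 good items the posterior is Beta(11+k, 13), with mean (11+k)/(11+13+k).
Set (11+k)/(24+k) > 0.68 and solve: k > (0.68·24 − 11)/(1 − 0.68) = 16.625.
The smallest integer exceeding 16.625 is 17.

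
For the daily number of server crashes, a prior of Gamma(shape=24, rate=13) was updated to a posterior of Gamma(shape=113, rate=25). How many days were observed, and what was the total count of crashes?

n = 12 days with total 89 crashes

Gamma–Poisson conjugacy: posterior shape = α + Σxᵢ, posterior rate = β + n.
Matching: Σxᵢ = 113 − 24 = 89 and n = 25 − 13 = 12.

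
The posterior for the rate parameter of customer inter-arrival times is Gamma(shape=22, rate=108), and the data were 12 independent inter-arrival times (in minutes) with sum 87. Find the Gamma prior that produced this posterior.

Gamma(shape=10, rate=21)

For an exponential likelihood with a Gamma(α, β) prior on the rate, n observations with total T give posterior Gamma(α+n, β+T).
So α = 22 − 12 = 10 and β = 108 − 87 = 21.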